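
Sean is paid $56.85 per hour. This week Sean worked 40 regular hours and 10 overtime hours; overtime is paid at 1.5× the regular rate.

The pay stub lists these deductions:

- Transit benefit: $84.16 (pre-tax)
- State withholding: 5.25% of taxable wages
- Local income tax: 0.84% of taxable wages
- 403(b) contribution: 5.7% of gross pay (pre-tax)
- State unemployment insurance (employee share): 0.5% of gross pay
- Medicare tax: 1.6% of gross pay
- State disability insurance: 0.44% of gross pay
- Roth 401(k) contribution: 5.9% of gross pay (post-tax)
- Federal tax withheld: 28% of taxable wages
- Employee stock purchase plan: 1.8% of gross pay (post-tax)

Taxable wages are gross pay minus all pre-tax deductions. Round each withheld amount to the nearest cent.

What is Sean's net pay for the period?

$1567.73

Regular pay: 40 × $56.85 = $2274.00
Overtime pay: 10 × $56.85 × 1.5 = $852.75
Gross pay = $2274.00 + $852.75 = $3126.75
Transit benefit: $84.16
403(b) contribution: $3126.75 × 0.057 = $178.22
Pre-tax total = $84.16 + $178.22 = $262.38
Taxable wages = $3126.75 − $262.38 = $2864.37
State withholding: $2864.37 × 0.0525 = $150.38
Federal tax withheld: $2864.37 × 0.28 = $802.02
Local income tax: $2864.37 × 0.0084 = $24.06
State unemployment insurance (employee share): $3126.75 × 0.005 = $15.63
State disability insurance: $3126.75 × 0.0044 = $13.76
Medicare tax: $3126.75 × 0.016 = $50.03
Roth 401(k) contribution: $3126.75 × 0.059 = $184.48
Employee stock purchase plan: $3126.75 × 0.018 = $56.28
Total deductions = $84.16 + $178.22 + $150.38 + $802.02 + $24.06 + $15.63 + $13.76 + $50.03 + $184.48 + $56.28 = $1559.02
Net pay = $3126.75 − $1559.02 = $1567.73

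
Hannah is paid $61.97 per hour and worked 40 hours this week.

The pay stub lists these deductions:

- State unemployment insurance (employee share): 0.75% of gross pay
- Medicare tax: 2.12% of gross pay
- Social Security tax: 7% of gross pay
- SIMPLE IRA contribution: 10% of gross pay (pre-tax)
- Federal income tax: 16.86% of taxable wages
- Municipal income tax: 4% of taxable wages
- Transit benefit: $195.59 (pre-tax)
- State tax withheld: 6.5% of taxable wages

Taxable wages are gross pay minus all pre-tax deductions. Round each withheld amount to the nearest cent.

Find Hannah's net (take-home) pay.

$1,233.80

Gross pay: 40 × $61.97 = $2,478.80
Transit benefit: $195.59
SIMPLE IRA contribution: $2,478.80 × 0.1 = $247.88
Pre-tax total = $195.59 + $247.88 = $443.47
Taxable wages = $2,478.80 − $443.47 = $2,035.33
Federal income tax: $2,035.33 × 0.1686 = $343.16
State tax withheld: $2,035.33 × 0.065 = $132.30
Municipal income tax: $2,035.33 × 0.04 = $81.41
State unemployment insurance (employee share): $2,478.80 × 0.0075 = $18.59
Social Security tax: $2,478.80 × 0.07 = $173.52
Medicare tax: $2,478.80 × 0.0212 = $52.55
Total deductions = $195.59 + $247.88 + $343.16 + $132.30 + $81.41 + $18.59 + $173.52 + $52.55 = $1,245.00
Net pay = $2,478.80 − $1,245.00 = $1,233.80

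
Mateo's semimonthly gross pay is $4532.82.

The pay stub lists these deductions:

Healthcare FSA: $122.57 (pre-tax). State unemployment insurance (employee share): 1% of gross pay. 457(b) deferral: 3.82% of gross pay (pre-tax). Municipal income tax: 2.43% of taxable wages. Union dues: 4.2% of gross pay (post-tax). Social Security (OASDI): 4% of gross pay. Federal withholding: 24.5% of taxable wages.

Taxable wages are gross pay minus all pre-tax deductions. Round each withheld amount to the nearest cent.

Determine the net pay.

$2679.03

457(b) deferral: $4532.82 × 0.0382 = $173.15
Healthcare FSA: $122.57
Pre-tax total = $173.15 + $122.57 = $295.72
Taxable wages = $4532.82 − $295.72 = $4237.10
Federal withholding: $4237.10 × 0.245 = $1038.09
Municipal income tax: $4237.10 × 0.0243 = $102.96
Social Security (OASDI): $4532.82 × 0.04 = $181.31
State unemployment insurance (employee share): $4532.82 × 0.01 = $45.33
Union dues: $4532.82 × 0.042 = $190.38
Total deductions = $173.15 + $122.57 + $1038.09 + $102.96 + $181.31 + $45.33 + $190.38 = $1853.79
Net pay = $4532.82 − $1853.79 = $2679.03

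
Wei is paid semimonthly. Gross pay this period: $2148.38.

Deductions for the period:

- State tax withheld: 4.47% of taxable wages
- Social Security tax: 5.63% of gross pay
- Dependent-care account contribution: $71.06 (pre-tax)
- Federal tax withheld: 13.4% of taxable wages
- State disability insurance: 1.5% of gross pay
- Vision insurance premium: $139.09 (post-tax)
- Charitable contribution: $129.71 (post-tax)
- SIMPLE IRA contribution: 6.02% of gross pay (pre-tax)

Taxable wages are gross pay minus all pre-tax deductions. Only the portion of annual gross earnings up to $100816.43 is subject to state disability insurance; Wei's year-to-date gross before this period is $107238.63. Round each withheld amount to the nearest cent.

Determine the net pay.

$1210.13

Dependent-care account contribution: $71.06
SIMPLE IRA contribution: $2148.38 × 0.0602 = $129.33
Pre-tax total = $71.06 + $129.33 = $200.39
Taxable wages = $2148.38 − $200.39 = $1947.99
Federal tax withheld: $1947.99 × 0.134 = $261.03
State tax withheld: $1947.99 × 0.0447 = $87.08
State disability insurance: annual cap $100816.43 already reached (YTD $107238.63), so $0.00
Social Security tax: $2148.38 × 0.0563 = $120.95
Charitable contribution: $129.71
Vision insurance premium: $139.09
Total deductions = $71.06 + $129.33 + $261.03 + $87.08 + $0.00 + $120.95 + $129.71 + $139.09 = $938.25
Net pay = $2148.38 − $938.25 = $1210.13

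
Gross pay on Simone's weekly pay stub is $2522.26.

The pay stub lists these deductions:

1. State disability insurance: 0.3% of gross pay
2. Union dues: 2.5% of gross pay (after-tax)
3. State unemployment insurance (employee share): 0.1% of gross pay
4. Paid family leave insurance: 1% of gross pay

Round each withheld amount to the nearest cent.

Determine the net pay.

Paid family leave insurance: $2522.26 × 0.01 = $25.22
State disability insurance: $2522.26 × 0.003 = $7.57
State unemployment insurance (employee share): $2522.26 × 0.001 = $2.52
Union dues: $2522.26 × 0.025 = $63.06
Total deductions = $25.22 + $7.57 + $2.52 + $63.06 = $98.37
Net pay = $2522.26 − $98.37 = $2423.89

$2423.89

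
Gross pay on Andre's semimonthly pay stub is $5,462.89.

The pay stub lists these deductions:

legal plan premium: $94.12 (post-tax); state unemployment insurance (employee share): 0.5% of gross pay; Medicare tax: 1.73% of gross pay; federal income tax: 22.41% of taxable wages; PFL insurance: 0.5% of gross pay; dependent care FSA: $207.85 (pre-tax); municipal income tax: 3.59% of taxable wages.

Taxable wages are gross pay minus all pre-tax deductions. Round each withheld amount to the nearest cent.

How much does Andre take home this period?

Dependent care FSA: $207.85
Taxable wages = $5,462.89 − $207.85 = $5,255.04
Federal income tax: $5,255.04 × 0.2241 = $1,177.65
Municipal income tax: $5,255.04 × 0.0359 = $188.66
State unemployment insurance (employee share): $5,462.89 × 0.005 = $27.31
Medicare tax: $5,462.89 × 0.0173 = $94.51
PFL insurance: $5,462.89 × 0.005 = $27.31
Legal plan premium: $94.12
Total deductions = $207.85 + $1,177.65 + $188.66 + $27.31 + $94.51 + $27.31 + $94.12 = $1,817.41
Net pay = $5,462.89 − $1,817.41 = $3,645.48

$3,645.48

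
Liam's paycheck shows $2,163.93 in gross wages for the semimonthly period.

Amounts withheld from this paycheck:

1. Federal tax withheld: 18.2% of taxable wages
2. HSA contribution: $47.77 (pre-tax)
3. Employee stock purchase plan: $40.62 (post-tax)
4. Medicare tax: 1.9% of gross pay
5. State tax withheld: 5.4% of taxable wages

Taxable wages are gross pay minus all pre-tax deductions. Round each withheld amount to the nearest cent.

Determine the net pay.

HSA contribution: $47.77
Taxable wages = $2,163.93 − $47.77 = $2,116.16
Federal tax withheld: $2,116.16 × 0.182 = $385.14
State tax withheld: $2,116.16 × 0.054 = $114.27
Medicare tax: $2,163.93 × 0.019 = $41.11
Employee stock purchase plan: $40.62
Total deductions = $47.77 + $385.14 + $114.27 + $41.11 + $40.62 = $628.91
Net pay = $2,163.93 − $628.91 = $1,535.02

$1,535.02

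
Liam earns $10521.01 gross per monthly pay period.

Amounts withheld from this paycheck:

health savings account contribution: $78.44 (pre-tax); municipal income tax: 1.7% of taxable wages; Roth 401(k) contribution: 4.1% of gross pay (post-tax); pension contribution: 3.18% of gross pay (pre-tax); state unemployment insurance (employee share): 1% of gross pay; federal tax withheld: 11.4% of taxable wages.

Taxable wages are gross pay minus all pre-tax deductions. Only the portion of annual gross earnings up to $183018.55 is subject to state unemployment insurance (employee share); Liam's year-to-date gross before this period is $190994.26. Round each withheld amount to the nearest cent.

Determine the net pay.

Health savings account contribution: $78.44
Pension contribution: $10521.01 × 0.0318 = $334.57
Pre-tax total = $78.44 + $334.57 = $413.01
Taxable wages = $10521.01 − $413.01 = $10108.00
Federal tax withheld: $10108.00 × 0.114 = $1152.31
Municipal income tax: $10108.00 × 0.017 = $171.84
State unemployment insurance (employee share): annual cap $183018.55 already reached (YTD $190994.26), so $0.00
Roth 401(k) contribution: $10521.01 × 0.041 = $431.36
Total deductions = $78.44 + $334.57 + $1152.31 + $171.84 + $0.00 + $431.36 = $2168.52
Net pay = $10521.01 − $2168.52 = $8352.49

$8352.49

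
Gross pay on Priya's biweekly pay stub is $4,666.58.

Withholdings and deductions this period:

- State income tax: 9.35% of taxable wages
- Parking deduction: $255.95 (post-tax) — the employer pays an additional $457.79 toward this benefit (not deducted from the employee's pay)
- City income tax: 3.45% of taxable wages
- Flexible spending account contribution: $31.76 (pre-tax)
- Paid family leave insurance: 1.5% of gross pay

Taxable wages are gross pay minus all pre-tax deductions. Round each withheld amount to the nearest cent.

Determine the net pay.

Flexible spending account contribution: $31.76
Taxable wages = $4,666.58 − $31.76 = $4,634.82
City income tax: $4,634.82 × 0.0345 = $159.90
State income tax: $4,634.82 × 0.0935 = $433.36
Paid family leave insurance: $4,666.58 × 0.015 = $70.00
Parking deduction: $255.95
(Employer's $457.79 toward parking deduction is not withheld from the employee.)
Total deductions = $31.76 + $159.90 + $433.36 + $70.00 + $255.95 = $950.97
Net pay = $4,666.58 − $950.97 = $3,715.61

$3,715.61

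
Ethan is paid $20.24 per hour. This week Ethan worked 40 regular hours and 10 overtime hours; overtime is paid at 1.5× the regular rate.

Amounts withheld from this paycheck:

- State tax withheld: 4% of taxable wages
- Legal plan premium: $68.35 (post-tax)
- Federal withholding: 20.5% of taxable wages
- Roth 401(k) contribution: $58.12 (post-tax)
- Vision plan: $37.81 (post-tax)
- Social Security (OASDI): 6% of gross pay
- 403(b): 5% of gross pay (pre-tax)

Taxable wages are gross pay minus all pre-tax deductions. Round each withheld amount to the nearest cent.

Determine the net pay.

Regular pay: 40 × $20.24 = $809.60
Overtime pay: 10 × $20.24 × 1.5 = $303.60
Gross pay = $809.60 + $303.60 = $1,113.20
403(b): $1,113.20 × 0.05 = $55.66
Taxable wages = $1,113.20 − $55.66 = $1,057.54
Federal withholding: $1,057.54 × 0.205 = $216.80
State tax withheld: $1,057.54 × 0.04 = $42.30
Social Security (OASDI): $1,113.20 × 0.06 = $66.79
Legal plan premium: $68.35
Roth 401(k) contribution: $58.12
Vision plan: $37.81
Total deductions = $55.66 + $216.80 + $42.30 + $66.79 + $68.35 + $58.12 + $37.81 = $545.83
Net pay = $1,113.20 − $545.83 = $567.37

$567.37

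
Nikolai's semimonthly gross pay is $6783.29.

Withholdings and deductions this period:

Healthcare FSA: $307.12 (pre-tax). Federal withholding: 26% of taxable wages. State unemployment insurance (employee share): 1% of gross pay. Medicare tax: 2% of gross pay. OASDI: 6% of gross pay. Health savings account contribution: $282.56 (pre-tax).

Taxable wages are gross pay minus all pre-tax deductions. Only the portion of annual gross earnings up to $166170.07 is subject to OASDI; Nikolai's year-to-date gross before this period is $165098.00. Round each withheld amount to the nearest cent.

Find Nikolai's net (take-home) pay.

$4315.45

Healthcare FSA: $307.12
Health savings account contribution: $282.56
Pre-tax total = $307.12 + $282.56 = $589.68
Taxable wages = $6783.29 − $589.68 = $6193.61
Federal withholding: $6193.61 × 0.26 = $1610.34
State unemployment insurance (employee share): $6783.29 × 0.01 = $67.83
OASDI: only $166170.07 − $165098.00 = $1072.07 of this check is subject → $1072.07 × 0.06 = $64.32
Medicare tax: $6783.29 × 0.02 = $135.67
Total deductions = $307.12 + $282.56 + $1610.34 + $67.83 + $64.32 + $135.67 = $2467.84
Net pay = $6783.29 − $2467.84 = $4315.45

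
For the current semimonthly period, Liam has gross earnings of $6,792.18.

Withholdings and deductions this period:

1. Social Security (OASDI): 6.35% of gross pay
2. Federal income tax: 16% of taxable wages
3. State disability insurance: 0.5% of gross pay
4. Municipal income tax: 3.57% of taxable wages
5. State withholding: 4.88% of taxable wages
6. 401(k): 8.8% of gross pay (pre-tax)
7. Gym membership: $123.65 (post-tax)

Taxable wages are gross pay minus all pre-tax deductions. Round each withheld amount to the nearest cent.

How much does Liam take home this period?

$4,091.01

401(k): $6,792.18 × 0.088 = $597.71
Taxable wages = $6,792.18 − $597.71 = $6,194.47
Municipal income tax: $6,194.47 × 0.0357 = $221.14
Federal income tax: $6,194.47 × 0.16 = $991.12
State withholding: $6,194.47 × 0.0488 = $302.29
State disability insurance: $6,792.18 × 0.005 = $33.96
Social Security (OASDI): $6,792.18 × 0.0635 = $431.30
Gym membership: $123.65
Total deductions = $597.71 + $221.14 + $991.12 + $302.29 + $33.96 + $431.30 + $123.65 = $2,701.17
Net pay = $6,792.18 − $2,701.17 = $4,091.01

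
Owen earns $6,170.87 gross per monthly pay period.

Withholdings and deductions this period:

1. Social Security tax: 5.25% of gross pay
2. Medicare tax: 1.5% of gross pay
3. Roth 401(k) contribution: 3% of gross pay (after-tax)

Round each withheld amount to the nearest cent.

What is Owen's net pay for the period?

Medicare tax: $6,170.87 × 0.015 = $92.56
Social Security tax: $6,170.87 × 0.0525 = $323.97
Roth 401(k) contribution: $6,170.87 × 0.03 = $185.13
Total deductions = $92.56 + $323.97 + $185.13 = $601.66
Net pay = $6,170.87 − $601.66 = $5,569.21

$5,569.21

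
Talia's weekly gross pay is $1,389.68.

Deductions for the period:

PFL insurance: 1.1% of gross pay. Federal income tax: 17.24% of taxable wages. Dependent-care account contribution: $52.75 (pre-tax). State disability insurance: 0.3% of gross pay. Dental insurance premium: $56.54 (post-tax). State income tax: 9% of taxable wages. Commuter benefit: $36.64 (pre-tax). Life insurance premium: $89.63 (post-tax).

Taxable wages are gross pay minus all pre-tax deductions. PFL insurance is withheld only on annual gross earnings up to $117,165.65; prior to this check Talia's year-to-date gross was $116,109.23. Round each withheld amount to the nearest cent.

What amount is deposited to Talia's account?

Commuter benefit: $36.64
Dependent-care account contribution: $52.75
Pre-tax total = $36.64 + $52.75 = $89.39
Taxable wages = $1,389.68 − $89.39 = $1,300.29
State income tax: $1,300.29 × 0.09 = $117.03
Federal income tax: $1,300.29 × 0.1724 = $224.17
State disability insurance: $1,389.68 × 0.003 = $4.17
PFL insurance: only $117,165.65 − $116,109.23 = $1,056.42 of this check is subject → $1,056.42 × 0.011 = $11.62
Dental insurance premium: $56.54
Life insurance premium: $89.63
Total deductions = $36.64 + $52.75 + $117.03 + $224.17 + $4.17 + $11.62 + $56.54 + $89.63 = $592.55
Net pay = $1,389.68 − $592.55 = $797.13

$797.13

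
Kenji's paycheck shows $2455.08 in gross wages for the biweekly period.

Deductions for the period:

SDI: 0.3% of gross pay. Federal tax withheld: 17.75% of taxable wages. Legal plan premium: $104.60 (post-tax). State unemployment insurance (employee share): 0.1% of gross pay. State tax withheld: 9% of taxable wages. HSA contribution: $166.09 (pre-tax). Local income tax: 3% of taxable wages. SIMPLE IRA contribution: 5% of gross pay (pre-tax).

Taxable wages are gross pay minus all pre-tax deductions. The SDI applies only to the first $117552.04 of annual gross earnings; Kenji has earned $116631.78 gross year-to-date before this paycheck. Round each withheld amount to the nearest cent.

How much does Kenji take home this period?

$1411.96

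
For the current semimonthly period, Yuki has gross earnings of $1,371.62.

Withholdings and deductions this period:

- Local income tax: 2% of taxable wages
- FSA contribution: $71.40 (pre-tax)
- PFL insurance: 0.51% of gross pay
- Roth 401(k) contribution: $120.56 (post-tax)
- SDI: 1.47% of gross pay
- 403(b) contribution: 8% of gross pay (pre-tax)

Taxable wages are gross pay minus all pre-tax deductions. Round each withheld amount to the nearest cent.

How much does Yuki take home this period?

$1,018.96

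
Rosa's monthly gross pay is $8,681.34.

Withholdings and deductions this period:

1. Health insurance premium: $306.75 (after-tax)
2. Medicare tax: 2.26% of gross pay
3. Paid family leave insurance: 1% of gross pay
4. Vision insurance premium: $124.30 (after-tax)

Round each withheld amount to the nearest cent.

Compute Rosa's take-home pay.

$7,967.28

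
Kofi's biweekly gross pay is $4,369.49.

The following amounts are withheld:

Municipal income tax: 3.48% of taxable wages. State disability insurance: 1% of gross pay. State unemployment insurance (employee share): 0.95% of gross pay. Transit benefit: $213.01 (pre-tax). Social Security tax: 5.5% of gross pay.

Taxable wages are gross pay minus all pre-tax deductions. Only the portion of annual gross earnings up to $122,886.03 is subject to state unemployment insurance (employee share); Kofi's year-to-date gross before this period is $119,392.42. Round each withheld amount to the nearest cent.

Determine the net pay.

$3,694.63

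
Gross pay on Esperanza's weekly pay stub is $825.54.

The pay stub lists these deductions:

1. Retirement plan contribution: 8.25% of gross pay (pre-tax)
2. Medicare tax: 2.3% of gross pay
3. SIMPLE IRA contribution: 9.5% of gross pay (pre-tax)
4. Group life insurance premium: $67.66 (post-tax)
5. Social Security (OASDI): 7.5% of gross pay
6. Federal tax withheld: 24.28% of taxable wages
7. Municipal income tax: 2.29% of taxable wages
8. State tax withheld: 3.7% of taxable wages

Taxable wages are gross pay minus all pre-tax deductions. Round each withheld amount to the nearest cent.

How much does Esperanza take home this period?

$324.90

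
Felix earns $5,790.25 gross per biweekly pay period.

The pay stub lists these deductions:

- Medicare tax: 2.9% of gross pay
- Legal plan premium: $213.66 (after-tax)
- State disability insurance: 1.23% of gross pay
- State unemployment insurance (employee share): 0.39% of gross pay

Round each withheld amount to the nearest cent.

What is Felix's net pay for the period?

$5,314.87

Medicare tax: $5,790.25 × 0.029 = $167.92
State unemployment insurance (employee share): $5,790.25 × 0.0039 = $22.58
State disability insurance: $5,790.25 × 0.0123 = $71.22
Legal plan premium: $213.66
Total deductions = $167.92 + $22.58 + $71.22 + $213.66 = $475.38
Net pay = $5,790.25 − $475.38 = $5,314.87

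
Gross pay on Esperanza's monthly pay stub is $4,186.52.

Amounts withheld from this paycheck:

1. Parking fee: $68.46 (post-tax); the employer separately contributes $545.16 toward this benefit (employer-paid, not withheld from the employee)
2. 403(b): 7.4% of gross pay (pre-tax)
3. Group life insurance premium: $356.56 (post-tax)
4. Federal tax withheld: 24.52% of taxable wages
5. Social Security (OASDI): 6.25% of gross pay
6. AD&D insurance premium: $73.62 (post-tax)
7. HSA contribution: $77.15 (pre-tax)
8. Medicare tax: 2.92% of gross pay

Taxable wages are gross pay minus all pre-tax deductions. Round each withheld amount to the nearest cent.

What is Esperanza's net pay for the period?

403(b): $4,186.52 × 0.074 = $309.80
HSA contribution: $77.15
Pre-tax total = $309.80 + $77.15 = $386.95
Taxable wages = $4,186.52 − $386.95 = $3,799.57
Federal tax withheld: $3,799.57 × 0.2452 = $931.65
Social Security (OASDI): $4,186.52 × 0.0625 = $261.66
Medicare tax: $4,186.52 × 0.0292 = $122.25
Group life insurance premium: $356.56
AD&D insurance premium: $73.62
Parking fee: $68.46
(Employer's $545.16 toward parking fee is not withheld from the employee.)
Total deductions = $309.80 + $77.15 + $931.65 + $261.66 + $122.25 + $356.56 + $73.62 + $68.46 = $2,201.15
Net pay = $4,186.52 − $2,201.15 = $1,985.37

$1,985.37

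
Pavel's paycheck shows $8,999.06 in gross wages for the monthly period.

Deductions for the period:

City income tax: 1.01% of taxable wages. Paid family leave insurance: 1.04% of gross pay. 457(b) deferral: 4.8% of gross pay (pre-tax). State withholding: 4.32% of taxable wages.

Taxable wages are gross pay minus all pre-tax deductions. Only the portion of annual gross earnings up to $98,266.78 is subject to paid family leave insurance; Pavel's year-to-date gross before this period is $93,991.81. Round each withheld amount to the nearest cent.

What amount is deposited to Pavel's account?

457(b) deferral: $8,999.06 × 0.048 = $431.95
Taxable wages = $8,999.06 − $431.95 = $8,567.11
State withholding: $8,567.11 × 0.0432 = $370.10
City income tax: $8,567.11 × 0.0101 = $86.53
Paid family leave insurance: only $98,266.78 − $93,991.81 = $4,274.97 of this check is subject → $4,274.97 × 0.0104 = $44.46
Total deductions = $431.95 + $370.10 + $86.53 + $44.46 = $933.04
Net pay = $8,999.06 − $933.04 = $8,066.02

$8,066.02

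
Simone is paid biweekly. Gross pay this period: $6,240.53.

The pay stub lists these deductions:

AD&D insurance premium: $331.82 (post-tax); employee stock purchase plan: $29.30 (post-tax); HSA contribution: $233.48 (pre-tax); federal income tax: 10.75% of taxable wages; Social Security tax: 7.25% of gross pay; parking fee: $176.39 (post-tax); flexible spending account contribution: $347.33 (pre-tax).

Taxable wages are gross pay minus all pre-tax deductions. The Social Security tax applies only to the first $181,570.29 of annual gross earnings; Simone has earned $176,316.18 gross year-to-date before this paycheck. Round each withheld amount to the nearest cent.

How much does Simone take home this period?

$4,132.87

HSA contribution: $233.48
Flexible spending account contribution: $347.33
Pre-tax total = $233.48 + $347.33 = $580.81
Taxable wages = $6,240.53 − $580.81 = $5,659.72
Federal income tax: $5,659.72 × 0.1075 = $608.42
Social Security tax: only $181,570.29 − $176,316.18 = $5,254.11 of this check is subject → $5,254.11 × 0.0725 = $380.92
Employee stock purchase plan: $29.30
AD&D insurance premium: $331.82
Parking fee: $176.39
Total deductions = $233.48 + $347.33 + $608.42 + $380.92 + $29.30 + $331.82 + $176.39 = $2,107.66
Net pay = $6,240.53 − $2,107.66 = $4,132.87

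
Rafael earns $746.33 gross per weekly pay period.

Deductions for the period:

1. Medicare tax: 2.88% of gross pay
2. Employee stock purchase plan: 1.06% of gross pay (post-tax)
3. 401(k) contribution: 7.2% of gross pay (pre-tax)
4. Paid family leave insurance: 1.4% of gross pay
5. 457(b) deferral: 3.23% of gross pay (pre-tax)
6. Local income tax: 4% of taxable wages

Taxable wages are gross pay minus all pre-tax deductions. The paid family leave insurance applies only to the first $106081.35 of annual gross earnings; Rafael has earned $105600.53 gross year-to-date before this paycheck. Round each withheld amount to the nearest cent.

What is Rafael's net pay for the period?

457(b) deferral: $746.33 × 0.0323 = $24.11
401(k) contribution: $746.33 × 0.072 = $53.74
Pre-tax total = $24.11 + $53.74 = $77.85
Taxable wages = $746.33 − $77.85 = $668.48
Local income tax: $668.48 × 0.04 = $26.74
Paid family leave insurance: only $106081.35 − $105600.53 = $480.82 of this check is subject → $480.82 × 0.014 = $6.73
Medicare tax: $746.33 × 0.0288 = $21.49
Employee stock purchase plan: $746.33 × 0.0106 = $7.91
Total deductions = $24.11 + $53.74 + $26.74 + $6.73 + $21.49 + $7.91 = $140.72
Net pay = $746.33 − $140.72 = $605.61

$605.61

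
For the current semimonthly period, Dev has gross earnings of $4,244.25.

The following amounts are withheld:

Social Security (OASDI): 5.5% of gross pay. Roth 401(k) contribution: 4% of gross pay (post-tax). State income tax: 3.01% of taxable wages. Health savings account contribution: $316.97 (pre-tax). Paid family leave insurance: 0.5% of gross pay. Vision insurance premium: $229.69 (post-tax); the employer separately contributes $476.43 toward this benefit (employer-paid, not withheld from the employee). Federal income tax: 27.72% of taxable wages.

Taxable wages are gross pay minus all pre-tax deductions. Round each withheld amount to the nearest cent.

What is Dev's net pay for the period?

$2,066.32

Health savings account contribution: $316.97
Taxable wages = $4,244.25 − $316.97 = $3,927.28
Federal income tax: $3,927.28 × 0.2772 = $1,088.64
State income tax: $3,927.28 × 0.0301 = $118.21
Paid family leave insurance: $4,244.25 × 0.005 = $21.22
Social Security (OASDI): $4,244.25 × 0.055 = $233.43
Roth 401(k) contribution: $4,244.25 × 0.04 = $169.77
Vision insurance premium: $229.69
(Employer's $476.43 toward vision insurance premium is not withheld from the employee.)
Total deductions = $316.97 + $1,088.64 + $118.21 + $21.22 + $233.43 + $169.77 + $229.69 = $2,177.93
Net pay = $4,244.25 − $2,177.93 = $2,066.32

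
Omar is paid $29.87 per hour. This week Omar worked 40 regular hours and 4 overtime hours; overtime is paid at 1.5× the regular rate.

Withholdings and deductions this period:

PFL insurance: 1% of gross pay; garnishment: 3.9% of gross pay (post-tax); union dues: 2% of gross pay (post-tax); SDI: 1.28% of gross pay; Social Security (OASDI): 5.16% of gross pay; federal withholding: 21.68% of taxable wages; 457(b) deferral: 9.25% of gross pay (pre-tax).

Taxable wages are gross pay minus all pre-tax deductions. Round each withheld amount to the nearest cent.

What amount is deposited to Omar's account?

$793.29

Regular pay: 40 × $29.87 = $1194.80
Overtime pay: 4 × $29.87 × 1.5 = $179.22
Gross pay = $1194.80 + $179.22 = $1374.02
457(b) deferral: $1374.02 × 0.0925 = $127.10
Taxable wages = $1374.02 − $127.10 = $1246.92
Federal withholding: $1246.92 × 0.2168 = $270.33
PFL insurance: $1374.02 × 0.01 = $13.74
Social Security (OASDI): $1374.02 × 0.0516 = $70.90
SDI: $1374.02 × 0.0128 = $17.59
Garnishment: $1374.02 × 0.039 = $53.59
Union dues: $1374.02 × 0.02 = $27.48
Total deductions = $127.10 + $270.33 + $13.74 + $70.90 + $17.59 + $53.59 + $27.48 = $580.73
Net pay = $1374.02 − $580.73 = $793.29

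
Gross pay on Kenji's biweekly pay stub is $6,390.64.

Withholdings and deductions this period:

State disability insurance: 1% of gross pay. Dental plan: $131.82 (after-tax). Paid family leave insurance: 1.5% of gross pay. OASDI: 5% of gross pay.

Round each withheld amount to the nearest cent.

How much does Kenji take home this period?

$5,779.52

State disability insurance: $6,390.64 × 0.01 = $63.91
OASDI: $6,390.64 × 0.05 = $319.53
Paid family leave insurance: $6,390.64 × 0.015 = $95.86
Dental plan: $131.82
Total deductions = $63.91 + $319.53 + $95.86 + $131.82 = $611.12
Net pay = $6,390.64 − $611.12 = $5,779.52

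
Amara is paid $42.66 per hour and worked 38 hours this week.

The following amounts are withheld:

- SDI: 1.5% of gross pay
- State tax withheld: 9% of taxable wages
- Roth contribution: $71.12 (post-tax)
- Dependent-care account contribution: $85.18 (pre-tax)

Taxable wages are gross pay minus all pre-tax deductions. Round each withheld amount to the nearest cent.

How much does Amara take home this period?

$1,302.23

Gross pay: 38 × $42.66 = $1,621.08
Dependent-care account contribution: $85.18
Taxable wages = $1,621.08 − $85.18 = $1,535.90
State tax withheld: $1,535.90 × 0.09 = $138.23
SDI: $1,621.08 × 0.015 = $24.32
Roth contribution: $71.12
Total deductions = $85.18 + $138.23 + $24.32 + $71.12 = $318.85
Net pay = $1,621.08 − $318.85 = $1,302.23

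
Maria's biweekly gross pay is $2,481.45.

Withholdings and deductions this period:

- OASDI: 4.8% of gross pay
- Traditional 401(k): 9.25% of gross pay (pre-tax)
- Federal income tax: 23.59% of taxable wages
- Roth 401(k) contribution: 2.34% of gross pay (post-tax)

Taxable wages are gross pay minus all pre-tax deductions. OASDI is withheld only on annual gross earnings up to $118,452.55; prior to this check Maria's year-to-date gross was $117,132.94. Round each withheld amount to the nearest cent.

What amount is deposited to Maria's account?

$1,599.28

Traditional 401(k): $2,481.45 × 0.0925 = $229.53
Taxable wages = $2,481.45 − $229.53 = $2,251.92
Federal income tax: $2,251.92 × 0.2359 = $531.23
OASDI: only $118,452.55 − $117,132.94 = $1,319.61 of this check is subject → $1,319.61 × 0.048 = $63.34
Roth 401(k) contribution: $2,481.45 × 0.0234 = $58.07
Total deductions = $229.53 + $531.23 + $63.34 + $58.07 = $882.17
Net pay = $2,481.45 − $882.17 = $1,599.28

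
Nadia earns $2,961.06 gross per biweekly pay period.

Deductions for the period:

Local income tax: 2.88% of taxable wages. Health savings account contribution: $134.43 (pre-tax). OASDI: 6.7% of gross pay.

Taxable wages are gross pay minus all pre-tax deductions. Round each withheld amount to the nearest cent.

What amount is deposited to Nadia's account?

$2,546.83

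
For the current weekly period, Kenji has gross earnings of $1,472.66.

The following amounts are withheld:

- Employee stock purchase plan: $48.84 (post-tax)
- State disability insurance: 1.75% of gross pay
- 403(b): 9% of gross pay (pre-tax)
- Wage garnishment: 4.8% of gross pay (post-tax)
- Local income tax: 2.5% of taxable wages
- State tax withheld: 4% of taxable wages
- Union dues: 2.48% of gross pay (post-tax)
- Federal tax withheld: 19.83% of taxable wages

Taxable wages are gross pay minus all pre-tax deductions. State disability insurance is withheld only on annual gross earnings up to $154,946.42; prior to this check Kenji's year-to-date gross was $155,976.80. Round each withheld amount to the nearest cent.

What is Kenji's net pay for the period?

$831.22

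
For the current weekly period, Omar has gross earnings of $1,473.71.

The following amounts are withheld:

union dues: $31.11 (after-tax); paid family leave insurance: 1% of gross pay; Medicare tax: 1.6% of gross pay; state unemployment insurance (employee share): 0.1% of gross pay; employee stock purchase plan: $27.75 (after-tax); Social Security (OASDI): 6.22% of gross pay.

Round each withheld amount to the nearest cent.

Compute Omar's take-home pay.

Social Security (OASDI): $1,473.71 × 0.0622 = $91.66
Medicare tax: $1,473.71 × 0.016 = $23.58
Paid family leave insurance: $1,473.71 × 0.01 = $14.74
State unemployment insurance (employee share): $1,473.71 × 0.001 = $1.47
Union dues: $31.11
Employee stock purchase plan: $27.75
Total deductions = $91.66 + $23.58 + $14.74 + $1.47 + $31.11 + $27.75 = $190.31
Net pay = $1,473.71 − $190.31 = $1,283.40

$1,283.40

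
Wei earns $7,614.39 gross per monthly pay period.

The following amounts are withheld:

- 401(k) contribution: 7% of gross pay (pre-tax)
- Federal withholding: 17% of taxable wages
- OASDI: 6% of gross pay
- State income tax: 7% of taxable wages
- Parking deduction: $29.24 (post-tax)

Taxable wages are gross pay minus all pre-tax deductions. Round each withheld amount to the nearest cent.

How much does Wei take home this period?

401(k) contribution: $7,614.39 × 0.07 = $533.01
Taxable wages = $7,614.39 − $533.01 = $7,081.38
Federal withholding: $7,081.38 × 0.17 = $1,203.83
State income tax: $7,081.38 × 0.07 = $495.70
OASDI: $7,614.39 × 0.06 = $456.86
Parking deduction: $29.24
Total deductions = $533.01 + $1,203.83 + $495.70 + $456.86 + $29.24 = $2,718.64
Net pay = $7,614.39 − $2,718.64 = $4,895.75

$4,895.75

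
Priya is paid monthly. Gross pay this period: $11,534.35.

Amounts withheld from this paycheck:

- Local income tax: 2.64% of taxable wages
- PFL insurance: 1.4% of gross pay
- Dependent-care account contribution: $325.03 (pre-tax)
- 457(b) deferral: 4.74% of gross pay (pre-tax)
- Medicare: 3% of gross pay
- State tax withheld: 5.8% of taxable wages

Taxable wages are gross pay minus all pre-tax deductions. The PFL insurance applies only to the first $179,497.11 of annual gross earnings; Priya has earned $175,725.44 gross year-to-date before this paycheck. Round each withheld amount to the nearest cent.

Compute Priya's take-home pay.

457(b) deferral: $11,534.35 × 0.0474 = $546.73
Dependent-care account contribution: $325.03
Pre-tax total = $546.73 + $325.03 = $871.76
Taxable wages = $11,534.35 − $871.76 = $10,662.59
State tax withheld: $10,662.59 × 0.058 = $618.43
Local income tax: $10,662.59 × 0.0264 = $281.49
Medicare: $11,534.35 × 0.03 = $346.03
PFL insurance: only $179,497.11 − $175,725.44 = $3,771.67 of this check is subject → $3,771.67 × 0.014 = $52.80
Total deductions = $546.73 + $325.03 + $618.43 + $281.49 + $346.03 + $52.80 = $2,170.51
Net pay = $11,534.35 − $2,170.51 = $9,363.84

$9,363.84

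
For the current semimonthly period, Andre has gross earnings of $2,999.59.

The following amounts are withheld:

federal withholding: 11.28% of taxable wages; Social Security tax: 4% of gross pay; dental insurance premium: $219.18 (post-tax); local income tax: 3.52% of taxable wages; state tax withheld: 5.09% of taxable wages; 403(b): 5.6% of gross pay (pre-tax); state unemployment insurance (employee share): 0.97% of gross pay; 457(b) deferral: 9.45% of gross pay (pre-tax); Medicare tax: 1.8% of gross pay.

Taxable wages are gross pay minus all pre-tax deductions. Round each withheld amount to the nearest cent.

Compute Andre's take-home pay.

403(b): $2,999.59 × 0.056 = $167.98
457(b) deferral: $2,999.59 × 0.0945 = $283.46
Pre-tax total = $167.98 + $283.46 = $451.44
Taxable wages = $2,999.59 − $451.44 = $2,548.15
State tax withheld: $2,548.15 × 0.0509 = $129.70
Federal withholding: $2,548.15 × 0.1128 = $287.43
Local income tax: $2,548.15 × 0.0352 = $89.69
Social Security tax: $2,999.59 × 0.04 = $119.98
Medicare tax: $2,999.59 × 0.018 = $53.99
State unemployment insurance (employee share): $2,999.59 × 0.0097 = $29.10
Dental insurance premium: $219.18
Total deductions = $167.98 + $283.46 + $129.70 + $287.43 + $89.69 + $119.98 + $53.99 + $29.10 + $219.18 = $1,380.51
Net pay = $2,999.59 − $1,380.51 = $1,619.08

$1,619.08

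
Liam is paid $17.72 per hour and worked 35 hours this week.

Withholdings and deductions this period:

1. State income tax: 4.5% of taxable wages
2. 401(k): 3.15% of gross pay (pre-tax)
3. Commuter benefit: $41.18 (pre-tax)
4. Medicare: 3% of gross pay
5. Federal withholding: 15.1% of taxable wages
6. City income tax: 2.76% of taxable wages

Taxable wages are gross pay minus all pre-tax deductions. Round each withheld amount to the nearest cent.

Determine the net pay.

Gross pay: 35 × $17.72 = $620.20
Commuter benefit: $41.18
401(k): $620.20 × 0.0315 = $19.54
Pre-tax total = $41.18 + $19.54 = $60.72
Taxable wages = $620.20 − $60.72 = $559.48
Federal withholding: $559.48 × 0.151 = $84.48
City income tax: $559.48 × 0.0276 = $15.44
State income tax: $559.48 × 0.045 = $25.18
Medicare: $620.20 × 0.03 = $18.61
Total deductions = $41.18 + $19.54 + $84.48 + $15.44 + $25.18 + $18.61 = $204.43
Net pay = $620.20 − $204.43 = $415.77

$415.77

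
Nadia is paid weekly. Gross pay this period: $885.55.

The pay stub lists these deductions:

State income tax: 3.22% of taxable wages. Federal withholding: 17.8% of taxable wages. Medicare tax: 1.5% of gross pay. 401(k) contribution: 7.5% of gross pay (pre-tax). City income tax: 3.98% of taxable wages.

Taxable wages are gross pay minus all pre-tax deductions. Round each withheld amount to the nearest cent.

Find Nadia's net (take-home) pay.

401(k) contribution: $885.55 × 0.075 = $66.42
Taxable wages = $885.55 − $66.42 = $819.13
City income tax: $819.13 × 0.0398 = $32.60
Federal withholding: $819.13 × 0.178 = $145.81
State income tax: $819.13 × 0.0322 = $26.38
Medicare tax: $885.55 × 0.015 = $13.28
Total deductions = $66.42 + $32.60 + $145.81 + $26.38 + $13.28 = $284.49
Net pay = $885.55 − $284.49 = $601.06

$601.06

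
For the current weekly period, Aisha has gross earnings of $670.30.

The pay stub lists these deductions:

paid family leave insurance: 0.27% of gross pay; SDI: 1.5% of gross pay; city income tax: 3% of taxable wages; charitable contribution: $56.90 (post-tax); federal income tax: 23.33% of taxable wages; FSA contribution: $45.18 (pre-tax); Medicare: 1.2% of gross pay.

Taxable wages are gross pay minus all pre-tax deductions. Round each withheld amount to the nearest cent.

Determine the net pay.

$383.73

FSA contribution: $45.18
Taxable wages = $670.30 − $45.18 = $625.12
City income tax: $625.12 × 0.03 = $18.75
Federal income tax: $625.12 × 0.2333 = $145.84
Paid family leave insurance: $670.30 × 0.0027 = $1.81
SDI: $670.30 × 0.015 = $10.05
Medicare: $670.30 × 0.012 = $8.04
Charitable contribution: $56.90
Total deductions = $45.18 + $18.75 + $145.84 + $1.81 + $10.05 + $8.04 + $56.90 = $286.57
Net pay = $670.30 − $286.57 = $383.73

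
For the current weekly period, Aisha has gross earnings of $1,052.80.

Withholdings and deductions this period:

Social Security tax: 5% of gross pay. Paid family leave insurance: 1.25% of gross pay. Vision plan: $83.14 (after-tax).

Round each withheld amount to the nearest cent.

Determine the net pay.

Paid family leave insurance: $1,052.80 × 0.0125 = $13.16
Social Security tax: $1,052.80 × 0.05 = $52.64
Vision plan: $83.14
Total deductions = $13.16 + $52.64 + $83.14 = $148.94
Net pay = $1,052.80 − $148.94 = $903.86

$903.86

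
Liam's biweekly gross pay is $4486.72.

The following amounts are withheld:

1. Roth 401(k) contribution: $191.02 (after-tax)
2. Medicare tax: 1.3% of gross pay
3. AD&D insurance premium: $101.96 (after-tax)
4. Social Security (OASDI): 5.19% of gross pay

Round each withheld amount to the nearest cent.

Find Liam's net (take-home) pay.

Medicare tax: $4486.72 × 0.013 = $58.33
Social Security (OASDI): $4486.72 × 0.0519 = $232.86
AD&D insurance premium: $101.96
Roth 401(k) contribution: $191.02
Total deductions = $58.33 + $232.86 + $101.96 + $191.02 = $584.17
Net pay = $4486.72 − $584.17 = $3902.55

$3902.55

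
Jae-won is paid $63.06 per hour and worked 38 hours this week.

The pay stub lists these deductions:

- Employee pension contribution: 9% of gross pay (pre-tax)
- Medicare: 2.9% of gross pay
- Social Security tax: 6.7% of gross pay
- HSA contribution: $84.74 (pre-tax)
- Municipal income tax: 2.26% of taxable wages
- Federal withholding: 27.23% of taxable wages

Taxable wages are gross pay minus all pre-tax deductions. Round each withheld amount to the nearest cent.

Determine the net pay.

Gross pay: 38 × $63.06 = $2,396.28
Employee pension contribution: $2,396.28 × 0.09 = $215.67
HSA contribution: $84.74
Pre-tax total = $215.67 + $84.74 = $300.41
Taxable wages = $2,396.28 − $300.41 = $2,095.87
Federal withholding: $2,095.87 × 0.2723 = $570.71
Municipal income tax: $2,095.87 × 0.0226 = $47.37
Medicare: $2,396.28 × 0.029 = $69.49
Social Security tax: $2,396.28 × 0.067 = $160.55
Total deductions = $215.67 + $84.74 + $570.71 + $47.37 + $69.49 + $160.55 = $1,148.53
Net pay = $2,396.28 − $1,148.53 = $1,247.75

$1,247.75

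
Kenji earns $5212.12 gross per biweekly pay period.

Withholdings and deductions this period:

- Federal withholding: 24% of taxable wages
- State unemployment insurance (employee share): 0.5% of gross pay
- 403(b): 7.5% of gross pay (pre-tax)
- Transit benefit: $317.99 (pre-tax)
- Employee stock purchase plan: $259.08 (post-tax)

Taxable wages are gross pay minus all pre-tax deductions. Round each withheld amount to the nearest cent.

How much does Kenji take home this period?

$3137.31

Transit benefit: $317.99
403(b): $5212.12 × 0.075 = $390.91
Pre-tax total = $317.99 + $390.91 = $708.90
Taxable wages = $5212.12 − $708.90 = $4503.22
Federal withholding: $4503.22 × 0.24 = $1080.77
State unemployment insurance (employee share): $5212.12 × 0.005 = $26.06
Employee stock purchase plan: $259.08
Total deductions = $317.99 + $390.91 + $1080.77 + $26.06 + $259.08 = $2074.81
Net pay = $5212.12 − $2074.81 = $3137.31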